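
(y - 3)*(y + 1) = y^2 - 2*y - 3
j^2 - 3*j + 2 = (j - 2)*(j - 1)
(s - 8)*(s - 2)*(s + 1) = s^3 - 9*s^2 + 6*s + 16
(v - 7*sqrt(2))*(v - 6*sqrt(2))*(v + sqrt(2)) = v^3 - 12*sqrt(2)*v^2 + 58*v + 84*sqrt(2)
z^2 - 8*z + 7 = (z - 7)*(z - 1)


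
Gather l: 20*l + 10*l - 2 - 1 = 30*l - 3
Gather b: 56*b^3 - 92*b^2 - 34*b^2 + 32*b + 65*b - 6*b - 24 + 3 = 56*b^3 - 126*b^2 + 91*b - 21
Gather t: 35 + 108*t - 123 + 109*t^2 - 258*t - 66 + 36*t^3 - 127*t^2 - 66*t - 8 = 36*t^3 - 18*t^2 - 216*t - 162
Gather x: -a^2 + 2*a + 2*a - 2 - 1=-a^2 + 4*a - 3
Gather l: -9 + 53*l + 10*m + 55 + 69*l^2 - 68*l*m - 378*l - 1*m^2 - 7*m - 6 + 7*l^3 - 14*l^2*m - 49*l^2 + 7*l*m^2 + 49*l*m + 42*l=7*l^3 + l^2*(20 - 14*m) + l*(7*m^2 - 19*m - 283) - m^2 + 3*m + 40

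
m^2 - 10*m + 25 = (m - 5)^2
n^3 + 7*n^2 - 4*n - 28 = (n - 2)*(n + 2)*(n + 7)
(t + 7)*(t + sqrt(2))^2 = t^3 + 2*sqrt(2)*t^2 + 7*t^2 + 2*t + 14*sqrt(2)*t + 14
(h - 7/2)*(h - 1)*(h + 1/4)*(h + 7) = h^4 + 11*h^3/4 - 219*h^2/8 + 35*h/2 + 49/8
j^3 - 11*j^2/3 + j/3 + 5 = (j - 3)*(j - 5/3)*(j + 1)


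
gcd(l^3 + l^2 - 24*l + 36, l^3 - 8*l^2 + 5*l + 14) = l - 2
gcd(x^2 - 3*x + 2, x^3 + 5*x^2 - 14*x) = x - 2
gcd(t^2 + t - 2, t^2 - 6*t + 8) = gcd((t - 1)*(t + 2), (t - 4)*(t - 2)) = 1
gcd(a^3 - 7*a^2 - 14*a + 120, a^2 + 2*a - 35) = a - 5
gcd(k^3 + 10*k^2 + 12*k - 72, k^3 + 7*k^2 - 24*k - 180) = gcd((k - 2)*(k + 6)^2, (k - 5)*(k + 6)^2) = k^2 + 12*k + 36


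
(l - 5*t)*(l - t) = l^2 - 6*l*t + 5*t^2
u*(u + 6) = u^2 + 6*u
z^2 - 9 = (z - 3)*(z + 3)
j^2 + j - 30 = (j - 5)*(j + 6)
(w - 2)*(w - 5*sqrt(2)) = w^2 - 5*sqrt(2)*w - 2*w + 10*sqrt(2)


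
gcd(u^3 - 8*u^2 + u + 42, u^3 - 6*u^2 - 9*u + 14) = u^2 - 5*u - 14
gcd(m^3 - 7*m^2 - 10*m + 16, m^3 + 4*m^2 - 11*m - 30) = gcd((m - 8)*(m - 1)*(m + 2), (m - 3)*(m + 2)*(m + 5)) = m + 2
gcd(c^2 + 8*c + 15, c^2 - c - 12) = c + 3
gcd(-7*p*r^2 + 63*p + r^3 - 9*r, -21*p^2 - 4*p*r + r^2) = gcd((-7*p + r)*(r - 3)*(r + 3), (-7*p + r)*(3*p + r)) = 7*p - r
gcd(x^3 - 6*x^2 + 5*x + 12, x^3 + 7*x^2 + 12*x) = 1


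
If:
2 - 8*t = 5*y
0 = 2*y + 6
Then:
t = 17/8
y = -3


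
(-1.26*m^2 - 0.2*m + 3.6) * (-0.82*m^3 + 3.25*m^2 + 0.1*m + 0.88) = 1.0332*m^5 - 3.931*m^4 - 3.728*m^3 + 10.5712*m^2 + 0.184*m + 3.168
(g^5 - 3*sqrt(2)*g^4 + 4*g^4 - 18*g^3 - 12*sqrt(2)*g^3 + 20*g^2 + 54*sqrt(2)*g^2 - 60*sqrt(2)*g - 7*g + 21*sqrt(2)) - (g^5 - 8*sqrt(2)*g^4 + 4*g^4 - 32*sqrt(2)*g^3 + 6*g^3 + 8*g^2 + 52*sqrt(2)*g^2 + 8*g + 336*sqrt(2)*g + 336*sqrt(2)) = 5*sqrt(2)*g^4 - 24*g^3 + 20*sqrt(2)*g^3 + 2*sqrt(2)*g^2 + 12*g^2 - 396*sqrt(2)*g - 15*g - 315*sqrt(2)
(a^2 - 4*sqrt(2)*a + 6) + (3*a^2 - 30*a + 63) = 4*a^2 - 30*a - 4*sqrt(2)*a + 69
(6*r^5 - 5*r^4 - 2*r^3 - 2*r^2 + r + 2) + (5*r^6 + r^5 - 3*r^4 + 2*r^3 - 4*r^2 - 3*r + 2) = 5*r^6 + 7*r^5 - 8*r^4 - 6*r^2 - 2*r + 4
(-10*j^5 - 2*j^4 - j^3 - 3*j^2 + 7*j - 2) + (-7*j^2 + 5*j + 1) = -10*j^5 - 2*j^4 - j^3 - 10*j^2 + 12*j - 1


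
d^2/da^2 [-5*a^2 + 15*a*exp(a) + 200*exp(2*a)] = 15*a*exp(a) + 800*exp(2*a) + 30*exp(a) - 10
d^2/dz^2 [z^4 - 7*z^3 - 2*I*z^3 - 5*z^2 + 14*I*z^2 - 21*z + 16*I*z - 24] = 12*z^2 + z*(-42 - 12*I) - 10 + 28*I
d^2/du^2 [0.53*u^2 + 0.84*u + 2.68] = 1.06000000000000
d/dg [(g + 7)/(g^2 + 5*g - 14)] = -1/(g^2 - 4*g + 4)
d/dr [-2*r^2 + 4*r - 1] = 4 - 4*r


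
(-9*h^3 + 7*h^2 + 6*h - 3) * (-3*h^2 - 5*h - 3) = 27*h^5 + 24*h^4 - 26*h^3 - 42*h^2 - 3*h + 9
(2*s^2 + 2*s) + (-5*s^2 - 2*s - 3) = -3*s^2 - 3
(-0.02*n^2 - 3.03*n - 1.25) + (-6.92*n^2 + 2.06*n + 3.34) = -6.94*n^2 - 0.97*n + 2.09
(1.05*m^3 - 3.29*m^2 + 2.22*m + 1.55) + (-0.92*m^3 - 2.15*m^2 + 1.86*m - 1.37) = 0.13*m^3 - 5.44*m^2 + 4.08*m + 0.18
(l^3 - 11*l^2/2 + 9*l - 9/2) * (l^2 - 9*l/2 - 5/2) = l^5 - 10*l^4 + 125*l^3/4 - 125*l^2/4 - 9*l/4 + 45/4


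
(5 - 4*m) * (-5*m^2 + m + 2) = 20*m^3 - 29*m^2 - 3*m + 10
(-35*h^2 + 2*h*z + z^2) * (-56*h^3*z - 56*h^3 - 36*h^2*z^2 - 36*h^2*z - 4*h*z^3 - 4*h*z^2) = 1960*h^5*z + 1960*h^5 + 1148*h^4*z^2 + 1148*h^4*z + 12*h^3*z^3 + 12*h^3*z^2 - 44*h^2*z^4 - 44*h^2*z^3 - 4*h*z^5 - 4*h*z^4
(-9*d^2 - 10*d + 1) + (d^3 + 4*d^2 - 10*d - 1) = d^3 - 5*d^2 - 20*d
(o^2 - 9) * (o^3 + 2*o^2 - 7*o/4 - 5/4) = o^5 + 2*o^4 - 43*o^3/4 - 77*o^2/4 + 63*o/4 + 45/4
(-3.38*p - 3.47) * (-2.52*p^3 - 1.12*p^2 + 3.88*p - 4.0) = 8.5176*p^4 + 12.53*p^3 - 9.228*p^2 + 0.0564*p + 13.88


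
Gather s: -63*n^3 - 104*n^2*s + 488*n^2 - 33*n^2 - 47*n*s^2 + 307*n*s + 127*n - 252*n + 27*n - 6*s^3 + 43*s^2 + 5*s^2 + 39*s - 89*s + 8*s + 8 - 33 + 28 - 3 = -63*n^3 + 455*n^2 - 98*n - 6*s^3 + s^2*(48 - 47*n) + s*(-104*n^2 + 307*n - 42)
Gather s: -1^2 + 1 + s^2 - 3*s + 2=s^2 - 3*s + 2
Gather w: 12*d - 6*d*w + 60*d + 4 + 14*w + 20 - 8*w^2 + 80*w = 72*d - 8*w^2 + w*(94 - 6*d) + 24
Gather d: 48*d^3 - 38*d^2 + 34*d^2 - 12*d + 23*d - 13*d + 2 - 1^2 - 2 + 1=48*d^3 - 4*d^2 - 2*d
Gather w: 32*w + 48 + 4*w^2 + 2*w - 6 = 4*w^2 + 34*w + 42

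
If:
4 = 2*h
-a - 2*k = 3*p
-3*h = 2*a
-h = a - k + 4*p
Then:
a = -3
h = 2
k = 9/11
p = 5/11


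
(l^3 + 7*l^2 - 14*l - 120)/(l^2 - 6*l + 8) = (l^2 + 11*l + 30)/(l - 2)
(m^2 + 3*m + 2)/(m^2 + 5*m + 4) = (m + 2)/(m + 4)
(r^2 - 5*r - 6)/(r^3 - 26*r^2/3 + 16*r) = 3*(r + 1)/(r*(3*r - 8))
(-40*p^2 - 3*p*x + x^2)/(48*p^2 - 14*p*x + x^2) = (5*p + x)/(-6*p + x)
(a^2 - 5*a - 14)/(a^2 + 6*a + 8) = (a - 7)/(a + 4)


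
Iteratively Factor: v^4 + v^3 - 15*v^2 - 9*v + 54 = (v - 3)*(v^3 + 4*v^2 - 3*v - 18) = (v - 3)*(v + 3)*(v^2 + v - 6) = (v - 3)*(v - 2)*(v + 3)*(v + 3)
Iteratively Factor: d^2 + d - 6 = (d - 2)*(d + 3)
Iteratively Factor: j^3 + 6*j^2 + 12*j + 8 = (j + 2)*(j^2 + 4*j + 4) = (j + 2)^2*(j + 2)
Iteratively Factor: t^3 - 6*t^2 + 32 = (t + 2)*(t^2 - 8*t + 16) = (t - 4)*(t + 2)*(t - 4)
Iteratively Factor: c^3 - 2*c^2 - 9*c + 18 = (c - 2)*(c^2 - 9) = (c - 3)*(c - 2)*(c + 3)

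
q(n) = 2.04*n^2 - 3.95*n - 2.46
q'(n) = 4.08*n - 3.95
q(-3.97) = 45.37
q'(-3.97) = -20.15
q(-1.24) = 5.57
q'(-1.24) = -9.01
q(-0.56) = 0.39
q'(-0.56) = -6.23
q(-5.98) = 94.11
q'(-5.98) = -28.35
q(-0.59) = 0.58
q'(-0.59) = -6.36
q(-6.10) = 97.54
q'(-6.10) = -28.84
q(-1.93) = 12.76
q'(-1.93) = -11.82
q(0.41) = -3.74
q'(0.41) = -2.28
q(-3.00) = 27.75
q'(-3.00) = -16.19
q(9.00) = 127.23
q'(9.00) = 32.77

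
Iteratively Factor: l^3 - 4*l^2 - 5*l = (l)*(l^2 - 4*l - 5) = l*(l + 1)*(l - 5)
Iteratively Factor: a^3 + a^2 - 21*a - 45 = (a + 3)*(a^2 - 2*a - 15) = (a + 3)^2*(a - 5)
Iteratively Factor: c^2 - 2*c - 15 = (c - 5)*(c + 3)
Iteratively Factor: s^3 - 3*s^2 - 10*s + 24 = (s + 3)*(s^2 - 6*s + 8) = (s - 2)*(s + 3)*(s - 4)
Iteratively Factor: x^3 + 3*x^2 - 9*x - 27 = (x - 3)*(x^2 + 6*x + 9) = (x - 3)*(x + 3)*(x + 3)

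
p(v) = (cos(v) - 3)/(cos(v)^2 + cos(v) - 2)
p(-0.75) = 3.09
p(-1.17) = 1.79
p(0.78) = 2.92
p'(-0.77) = 5.68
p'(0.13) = -1213.75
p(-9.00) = 1.88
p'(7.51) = -1.14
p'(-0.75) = 6.16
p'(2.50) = 0.57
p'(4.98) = 0.87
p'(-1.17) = 1.38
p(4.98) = 1.64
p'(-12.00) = -14.56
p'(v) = (2*sin(v)*cos(v) + sin(v))*(cos(v) - 3)/(cos(v)^2 + cos(v) - 2)^2 - sin(v)/(cos(v)^2 + cos(v) - 2)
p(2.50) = 1.76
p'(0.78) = -5.45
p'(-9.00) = -0.50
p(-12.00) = 4.86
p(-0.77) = 2.98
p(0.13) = 79.56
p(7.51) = 1.72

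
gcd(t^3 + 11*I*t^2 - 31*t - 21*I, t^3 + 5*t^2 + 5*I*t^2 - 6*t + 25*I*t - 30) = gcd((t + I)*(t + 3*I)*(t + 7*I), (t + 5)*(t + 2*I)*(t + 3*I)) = t + 3*I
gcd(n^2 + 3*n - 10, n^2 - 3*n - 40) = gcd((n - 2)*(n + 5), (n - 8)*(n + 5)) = n + 5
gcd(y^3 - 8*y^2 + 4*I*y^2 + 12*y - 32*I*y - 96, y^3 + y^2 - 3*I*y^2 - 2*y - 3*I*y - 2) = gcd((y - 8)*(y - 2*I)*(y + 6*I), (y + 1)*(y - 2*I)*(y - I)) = y - 2*I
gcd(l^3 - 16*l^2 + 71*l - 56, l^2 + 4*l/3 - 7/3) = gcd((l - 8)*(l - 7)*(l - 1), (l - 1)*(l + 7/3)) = l - 1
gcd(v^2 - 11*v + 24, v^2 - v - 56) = v - 8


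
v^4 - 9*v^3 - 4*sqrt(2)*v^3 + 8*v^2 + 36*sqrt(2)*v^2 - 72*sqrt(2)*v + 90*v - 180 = (v - 6)*(v - 3)*(v - 5*sqrt(2))*(v + sqrt(2))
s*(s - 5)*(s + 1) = s^3 - 4*s^2 - 5*s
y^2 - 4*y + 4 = (y - 2)^2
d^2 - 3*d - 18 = (d - 6)*(d + 3)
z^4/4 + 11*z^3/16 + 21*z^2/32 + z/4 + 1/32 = (z/4 + 1/4)*(z + 1/4)*(z + 1/2)*(z + 1)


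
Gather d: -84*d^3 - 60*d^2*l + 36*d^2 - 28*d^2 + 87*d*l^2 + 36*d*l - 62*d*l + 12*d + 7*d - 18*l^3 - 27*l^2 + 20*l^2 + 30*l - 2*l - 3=-84*d^3 + d^2*(8 - 60*l) + d*(87*l^2 - 26*l + 19) - 18*l^3 - 7*l^2 + 28*l - 3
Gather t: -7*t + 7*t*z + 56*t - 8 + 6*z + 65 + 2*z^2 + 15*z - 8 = t*(7*z + 49) + 2*z^2 + 21*z + 49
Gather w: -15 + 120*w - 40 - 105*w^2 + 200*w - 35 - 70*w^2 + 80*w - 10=-175*w^2 + 400*w - 100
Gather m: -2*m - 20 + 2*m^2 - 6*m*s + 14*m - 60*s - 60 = 2*m^2 + m*(12 - 6*s) - 60*s - 80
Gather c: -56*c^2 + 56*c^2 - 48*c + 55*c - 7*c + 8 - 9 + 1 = 0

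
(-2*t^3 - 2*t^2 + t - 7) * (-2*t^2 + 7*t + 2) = 4*t^5 - 10*t^4 - 20*t^3 + 17*t^2 - 47*t - 14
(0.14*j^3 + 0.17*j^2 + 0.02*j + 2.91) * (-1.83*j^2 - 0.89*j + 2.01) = -0.2562*j^5 - 0.4357*j^4 + 0.0935*j^3 - 5.0014*j^2 - 2.5497*j + 5.8491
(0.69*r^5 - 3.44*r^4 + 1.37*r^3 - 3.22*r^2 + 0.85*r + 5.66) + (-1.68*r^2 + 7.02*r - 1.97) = 0.69*r^5 - 3.44*r^4 + 1.37*r^3 - 4.9*r^2 + 7.87*r + 3.69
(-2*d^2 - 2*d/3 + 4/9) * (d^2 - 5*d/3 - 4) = -2*d^4 + 8*d^3/3 + 86*d^2/9 + 52*d/27 - 16/9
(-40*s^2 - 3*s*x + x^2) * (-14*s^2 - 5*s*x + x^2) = 560*s^4 + 242*s^3*x - 39*s^2*x^2 - 8*s*x^3 + x^4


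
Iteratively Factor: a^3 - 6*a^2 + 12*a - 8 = (a - 2)*(a^2 - 4*a + 4) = (a - 2)^2*(a - 2)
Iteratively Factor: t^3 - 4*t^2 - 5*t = (t)*(t^2 - 4*t - 5) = t*(t - 5)*(t + 1)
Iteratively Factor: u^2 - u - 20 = (u - 5)*(u + 4)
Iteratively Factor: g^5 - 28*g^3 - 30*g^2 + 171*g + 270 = (g - 5)*(g^4 + 5*g^3 - 3*g^2 - 45*g - 54) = (g - 5)*(g + 2)*(g^3 + 3*g^2 - 9*g - 27) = (g - 5)*(g + 2)*(g + 3)*(g^2 - 9) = (g - 5)*(g - 3)*(g + 2)*(g + 3)*(g + 3)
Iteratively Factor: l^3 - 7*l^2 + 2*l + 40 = (l - 4)*(l^2 - 3*l - 10) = (l - 5)*(l - 4)*(l + 2)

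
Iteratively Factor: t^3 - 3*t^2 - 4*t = (t + 1)*(t^2 - 4*t) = t*(t + 1)*(t - 4)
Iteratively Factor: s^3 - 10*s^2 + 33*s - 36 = (s - 3)*(s^2 - 7*s + 12) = (s - 3)^2*(s - 4)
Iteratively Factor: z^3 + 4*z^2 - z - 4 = (z + 1)*(z^2 + 3*z - 4) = (z + 1)*(z + 4)*(z - 1)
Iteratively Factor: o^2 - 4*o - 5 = (o + 1)*(o - 5)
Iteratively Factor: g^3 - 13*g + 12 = (g + 4)*(g^2 - 4*g + 3) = (g - 1)*(g + 4)*(g - 3)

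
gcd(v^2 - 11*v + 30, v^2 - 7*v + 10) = v - 5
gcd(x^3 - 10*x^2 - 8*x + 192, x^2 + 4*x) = x + 4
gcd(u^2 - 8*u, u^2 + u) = u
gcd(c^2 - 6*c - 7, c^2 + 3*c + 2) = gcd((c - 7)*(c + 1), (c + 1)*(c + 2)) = c + 1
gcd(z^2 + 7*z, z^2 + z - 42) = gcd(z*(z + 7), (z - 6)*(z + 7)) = z + 7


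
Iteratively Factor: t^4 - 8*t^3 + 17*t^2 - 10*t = (t - 5)*(t^3 - 3*t^2 + 2*t) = t*(t - 5)*(t^2 - 3*t + 2) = t*(t - 5)*(t - 2)*(t - 1)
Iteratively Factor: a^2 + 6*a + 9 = (a + 3)*(a + 3)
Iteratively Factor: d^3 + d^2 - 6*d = (d - 2)*(d^2 + 3*d) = d*(d - 2)*(d + 3)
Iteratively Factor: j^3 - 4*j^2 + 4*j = (j - 2)*(j^2 - 2*j) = j*(j - 2)*(j - 2)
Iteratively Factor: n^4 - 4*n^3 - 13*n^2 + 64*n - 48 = (n - 3)*(n^3 - n^2 - 16*n + 16) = (n - 3)*(n - 1)*(n^2 - 16) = (n - 3)*(n - 1)*(n + 4)*(n - 4)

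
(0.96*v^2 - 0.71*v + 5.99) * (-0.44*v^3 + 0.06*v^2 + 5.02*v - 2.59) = -0.4224*v^5 + 0.37*v^4 + 2.141*v^3 - 5.6912*v^2 + 31.9087*v - 15.5141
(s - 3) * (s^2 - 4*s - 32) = s^3 - 7*s^2 - 20*s + 96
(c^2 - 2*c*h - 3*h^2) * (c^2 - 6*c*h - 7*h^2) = c^4 - 8*c^3*h + 2*c^2*h^2 + 32*c*h^3 + 21*h^4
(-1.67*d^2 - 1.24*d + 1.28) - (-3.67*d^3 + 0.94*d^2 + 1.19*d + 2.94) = 3.67*d^3 - 2.61*d^2 - 2.43*d - 1.66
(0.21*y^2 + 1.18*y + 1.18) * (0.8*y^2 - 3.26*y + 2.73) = 0.168*y^4 + 0.2594*y^3 - 2.3295*y^2 - 0.6254*y + 3.2214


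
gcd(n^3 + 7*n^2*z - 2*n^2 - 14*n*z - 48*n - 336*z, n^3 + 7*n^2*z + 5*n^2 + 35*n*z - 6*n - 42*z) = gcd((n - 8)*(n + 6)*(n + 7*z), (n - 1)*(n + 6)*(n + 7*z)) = n^2 + 7*n*z + 6*n + 42*z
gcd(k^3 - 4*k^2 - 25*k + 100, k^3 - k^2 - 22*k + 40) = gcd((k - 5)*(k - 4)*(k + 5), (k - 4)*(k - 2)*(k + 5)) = k^2 + k - 20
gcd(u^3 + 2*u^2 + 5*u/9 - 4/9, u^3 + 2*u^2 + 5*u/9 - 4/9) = u^3 + 2*u^2 + 5*u/9 - 4/9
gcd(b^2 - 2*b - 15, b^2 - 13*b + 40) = b - 5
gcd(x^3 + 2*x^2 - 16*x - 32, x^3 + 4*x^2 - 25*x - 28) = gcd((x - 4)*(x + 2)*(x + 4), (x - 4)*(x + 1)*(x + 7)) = x - 4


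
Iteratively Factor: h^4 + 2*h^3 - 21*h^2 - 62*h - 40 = (h + 1)*(h^3 + h^2 - 22*h - 40) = (h - 5)*(h + 1)*(h^2 + 6*h + 8) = (h - 5)*(h + 1)*(h + 2)*(h + 4)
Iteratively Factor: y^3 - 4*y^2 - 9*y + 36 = (y + 3)*(y^2 - 7*y + 12) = (y - 3)*(y + 3)*(y - 4)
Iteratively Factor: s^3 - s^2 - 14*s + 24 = (s - 2)*(s^2 + s - 12) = (s - 3)*(s - 2)*(s + 4)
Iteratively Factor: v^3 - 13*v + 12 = (v + 4)*(v^2 - 4*v + 3) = (v - 1)*(v + 4)*(v - 3)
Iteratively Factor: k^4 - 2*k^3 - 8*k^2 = (k)*(k^3 - 2*k^2 - 8*k) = k^2*(k^2 - 2*k - 8) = k^2*(k - 4)*(k + 2)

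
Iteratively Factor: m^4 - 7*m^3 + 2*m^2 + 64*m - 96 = (m - 2)*(m^3 - 5*m^2 - 8*m + 48) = (m - 4)*(m - 2)*(m^2 - m - 12) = (m - 4)^2*(m - 2)*(m + 3)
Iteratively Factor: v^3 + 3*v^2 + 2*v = (v)*(v^2 + 3*v + 2) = v*(v + 2)*(v + 1)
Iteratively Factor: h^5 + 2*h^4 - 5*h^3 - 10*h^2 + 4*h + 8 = (h + 1)*(h^4 + h^3 - 6*h^2 - 4*h + 8) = (h - 2)*(h + 1)*(h^3 + 3*h^2 - 4) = (h - 2)*(h + 1)*(h + 2)*(h^2 + h - 2) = (h - 2)*(h + 1)*(h + 2)^2*(h - 1)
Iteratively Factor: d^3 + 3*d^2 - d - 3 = (d + 3)*(d^2 - 1) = (d - 1)*(d + 3)*(d + 1)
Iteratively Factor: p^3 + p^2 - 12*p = (p + 4)*(p^2 - 3*p) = (p - 3)*(p + 4)*(p)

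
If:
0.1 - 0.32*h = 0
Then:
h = 0.31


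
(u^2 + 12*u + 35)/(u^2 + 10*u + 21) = (u + 5)/(u + 3)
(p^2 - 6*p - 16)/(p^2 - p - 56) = (p + 2)/(p + 7)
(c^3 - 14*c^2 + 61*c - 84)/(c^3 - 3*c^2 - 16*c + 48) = (c - 7)/(c + 4)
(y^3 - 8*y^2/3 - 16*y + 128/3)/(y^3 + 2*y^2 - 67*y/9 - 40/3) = 3*(y^2 - 16)/(3*y^2 + 14*y + 15)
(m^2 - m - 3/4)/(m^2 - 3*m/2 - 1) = (m - 3/2)/(m - 2)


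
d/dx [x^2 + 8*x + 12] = 2*x + 8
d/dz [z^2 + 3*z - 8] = 2*z + 3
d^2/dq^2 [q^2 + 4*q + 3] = 2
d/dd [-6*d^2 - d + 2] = -12*d - 1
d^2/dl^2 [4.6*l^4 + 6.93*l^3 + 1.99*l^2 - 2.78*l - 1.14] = 55.2*l^2 + 41.58*l + 3.98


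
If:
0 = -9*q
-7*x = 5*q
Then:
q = 0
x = 0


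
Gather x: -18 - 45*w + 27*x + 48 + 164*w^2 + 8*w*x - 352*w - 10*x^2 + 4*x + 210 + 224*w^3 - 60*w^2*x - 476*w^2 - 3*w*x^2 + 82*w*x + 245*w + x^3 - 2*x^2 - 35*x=224*w^3 - 312*w^2 - 152*w + x^3 + x^2*(-3*w - 12) + x*(-60*w^2 + 90*w - 4) + 240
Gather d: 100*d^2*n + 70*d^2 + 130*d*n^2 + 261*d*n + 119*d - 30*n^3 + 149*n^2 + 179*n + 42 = d^2*(100*n + 70) + d*(130*n^2 + 261*n + 119) - 30*n^3 + 149*n^2 + 179*n + 42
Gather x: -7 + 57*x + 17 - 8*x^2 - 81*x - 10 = -8*x^2 - 24*x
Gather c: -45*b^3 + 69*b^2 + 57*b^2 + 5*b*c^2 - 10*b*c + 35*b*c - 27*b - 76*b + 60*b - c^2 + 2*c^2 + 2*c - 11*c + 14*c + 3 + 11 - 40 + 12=-45*b^3 + 126*b^2 - 43*b + c^2*(5*b + 1) + c*(25*b + 5) - 14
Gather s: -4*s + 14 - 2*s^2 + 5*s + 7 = -2*s^2 + s + 21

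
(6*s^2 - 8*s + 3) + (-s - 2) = 6*s^2 - 9*s + 1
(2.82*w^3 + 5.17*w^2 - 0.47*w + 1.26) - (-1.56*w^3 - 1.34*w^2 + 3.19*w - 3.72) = 4.38*w^3 + 6.51*w^2 - 3.66*w + 4.98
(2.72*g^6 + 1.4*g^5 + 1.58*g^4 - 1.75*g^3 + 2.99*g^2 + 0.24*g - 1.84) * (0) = 0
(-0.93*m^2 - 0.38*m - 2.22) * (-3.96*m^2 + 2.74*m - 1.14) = 3.6828*m^4 - 1.0434*m^3 + 8.8102*m^2 - 5.6496*m + 2.5308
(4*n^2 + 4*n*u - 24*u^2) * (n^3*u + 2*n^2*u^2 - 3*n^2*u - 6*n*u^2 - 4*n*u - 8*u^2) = 4*n^5*u + 12*n^4*u^2 - 12*n^4*u - 16*n^3*u^3 - 36*n^3*u^2 - 16*n^3*u - 48*n^2*u^4 + 48*n^2*u^3 - 48*n^2*u^2 + 144*n*u^4 + 64*n*u^3 + 192*u^4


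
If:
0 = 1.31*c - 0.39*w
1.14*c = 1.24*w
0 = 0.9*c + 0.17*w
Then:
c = 0.00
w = 0.00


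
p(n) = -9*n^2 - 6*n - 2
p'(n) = -18*n - 6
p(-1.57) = -14.76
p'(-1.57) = 22.26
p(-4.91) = -189.51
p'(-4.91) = 82.38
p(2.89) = -94.51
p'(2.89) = -58.02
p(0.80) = -12.56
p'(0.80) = -20.40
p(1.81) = -42.34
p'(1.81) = -38.58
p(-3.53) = -92.97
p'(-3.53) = 57.54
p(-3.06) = -67.91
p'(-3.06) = 49.08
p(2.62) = -79.50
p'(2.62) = -53.16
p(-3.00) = -65.00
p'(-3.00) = 48.00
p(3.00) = -101.00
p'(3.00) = -60.00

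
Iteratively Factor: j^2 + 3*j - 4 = (j + 4)*(j - 1)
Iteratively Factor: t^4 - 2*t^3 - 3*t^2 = (t - 3)*(t^3 + t^2) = (t - 3)*(t + 1)*(t^2) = t*(t - 3)*(t + 1)*(t)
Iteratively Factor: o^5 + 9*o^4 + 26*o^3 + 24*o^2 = (o + 3)*(o^4 + 6*o^3 + 8*o^2) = (o + 3)*(o + 4)*(o^3 + 2*o^2) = o*(o + 3)*(o + 4)*(o^2 + 2*o) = o^2*(o + 3)*(o + 4)*(o + 2)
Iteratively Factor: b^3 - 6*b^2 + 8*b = (b - 2)*(b^2 - 4*b) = (b - 4)*(b - 2)*(b)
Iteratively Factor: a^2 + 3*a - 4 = (a + 4)*(a - 1)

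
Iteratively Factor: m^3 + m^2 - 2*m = (m)*(m^2 + m - 2) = m*(m - 1)*(m + 2)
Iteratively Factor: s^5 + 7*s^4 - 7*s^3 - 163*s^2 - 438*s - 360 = (s + 3)*(s^4 + 4*s^3 - 19*s^2 - 106*s - 120) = (s + 2)*(s + 3)*(s^3 + 2*s^2 - 23*s - 60) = (s - 5)*(s + 2)*(s + 3)*(s^2 + 7*s + 12) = (s - 5)*(s + 2)*(s + 3)*(s + 4)*(s + 3)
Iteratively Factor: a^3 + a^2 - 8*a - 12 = (a + 2)*(a^2 - a - 6) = (a - 3)*(a + 2)*(a + 2)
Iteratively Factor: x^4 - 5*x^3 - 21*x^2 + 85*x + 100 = (x + 1)*(x^3 - 6*x^2 - 15*x + 100) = (x + 1)*(x + 4)*(x^2 - 10*x + 25) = (x - 5)*(x + 1)*(x + 4)*(x - 5)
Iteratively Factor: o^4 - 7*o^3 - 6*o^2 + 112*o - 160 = (o - 2)*(o^3 - 5*o^2 - 16*o + 80) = (o - 2)*(o + 4)*(o^2 - 9*o + 20) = (o - 5)*(o - 2)*(o + 4)*(o - 4)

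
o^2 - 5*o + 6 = (o - 3)*(o - 2)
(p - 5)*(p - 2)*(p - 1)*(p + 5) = p^4 - 3*p^3 - 23*p^2 + 75*p - 50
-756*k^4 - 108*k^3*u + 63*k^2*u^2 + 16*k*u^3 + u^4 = (-3*k + u)*(6*k + u)^2*(7*k + u)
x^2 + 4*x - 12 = (x - 2)*(x + 6)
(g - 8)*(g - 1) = g^2 - 9*g + 8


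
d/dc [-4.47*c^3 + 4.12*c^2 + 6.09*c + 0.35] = -13.41*c^2 + 8.24*c + 6.09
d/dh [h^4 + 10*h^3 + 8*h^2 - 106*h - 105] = 4*h^3 + 30*h^2 + 16*h - 106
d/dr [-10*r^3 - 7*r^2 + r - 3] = -30*r^2 - 14*r + 1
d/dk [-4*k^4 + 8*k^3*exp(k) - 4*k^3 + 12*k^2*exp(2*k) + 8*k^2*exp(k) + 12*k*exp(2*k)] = 8*k^3*exp(k) - 16*k^3 + 24*k^2*exp(2*k) + 32*k^2*exp(k) - 12*k^2 + 48*k*exp(2*k) + 16*k*exp(k) + 12*exp(2*k)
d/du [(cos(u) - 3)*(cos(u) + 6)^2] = -3*(cos(u) + 6)*sin(u)*cos(u)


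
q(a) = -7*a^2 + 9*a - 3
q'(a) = 9 - 14*a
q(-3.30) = -108.93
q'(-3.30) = 55.20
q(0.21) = -1.42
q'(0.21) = 6.06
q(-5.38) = -254.03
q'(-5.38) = 84.32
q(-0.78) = -14.28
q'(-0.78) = 19.92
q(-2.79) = -82.60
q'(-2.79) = 48.06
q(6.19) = -215.50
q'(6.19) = -77.66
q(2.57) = -26.10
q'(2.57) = -26.98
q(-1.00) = -19.00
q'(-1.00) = 23.00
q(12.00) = -903.00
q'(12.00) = -159.00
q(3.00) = -39.00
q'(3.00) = -33.00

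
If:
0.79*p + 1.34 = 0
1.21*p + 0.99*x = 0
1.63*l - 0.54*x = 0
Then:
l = 0.69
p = -1.70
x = 2.07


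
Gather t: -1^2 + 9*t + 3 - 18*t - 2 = -9*t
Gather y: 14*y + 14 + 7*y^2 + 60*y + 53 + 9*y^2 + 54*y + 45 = 16*y^2 + 128*y + 112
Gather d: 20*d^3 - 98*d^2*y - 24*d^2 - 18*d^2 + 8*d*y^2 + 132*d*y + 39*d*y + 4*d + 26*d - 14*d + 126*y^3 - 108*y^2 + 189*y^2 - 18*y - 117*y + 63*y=20*d^3 + d^2*(-98*y - 42) + d*(8*y^2 + 171*y + 16) + 126*y^3 + 81*y^2 - 72*y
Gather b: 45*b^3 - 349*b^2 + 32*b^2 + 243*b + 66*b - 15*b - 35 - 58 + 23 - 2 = 45*b^3 - 317*b^2 + 294*b - 72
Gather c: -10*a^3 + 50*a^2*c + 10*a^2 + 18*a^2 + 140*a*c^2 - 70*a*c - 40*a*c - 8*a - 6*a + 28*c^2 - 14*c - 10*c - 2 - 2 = -10*a^3 + 28*a^2 - 14*a + c^2*(140*a + 28) + c*(50*a^2 - 110*a - 24) - 4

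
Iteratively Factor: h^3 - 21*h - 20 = (h + 1)*(h^2 - h - 20) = (h + 1)*(h + 4)*(h - 5)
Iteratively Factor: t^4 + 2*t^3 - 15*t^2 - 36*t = (t + 3)*(t^3 - t^2 - 12*t) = (t - 4)*(t + 3)*(t^2 + 3*t) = (t - 4)*(t + 3)^2*(t)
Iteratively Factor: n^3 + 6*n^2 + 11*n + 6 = (n + 1)*(n^2 + 5*n + 6) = (n + 1)*(n + 3)*(n + 2)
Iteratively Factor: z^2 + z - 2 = (z + 2)*(z - 1)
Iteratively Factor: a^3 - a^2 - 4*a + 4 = (a - 2)*(a^2 + a - 2) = (a - 2)*(a - 1)*(a + 2)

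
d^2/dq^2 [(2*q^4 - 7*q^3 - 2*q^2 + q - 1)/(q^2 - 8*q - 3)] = 2*(2*q^6 - 48*q^5 + 366*q^4 - 100*q^3 - 417*q^2 - 156*q - 109)/(q^6 - 24*q^5 + 183*q^4 - 368*q^3 - 549*q^2 - 216*q - 27)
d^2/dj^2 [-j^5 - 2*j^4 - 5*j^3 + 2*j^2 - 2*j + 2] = -20*j^3 - 24*j^2 - 30*j + 4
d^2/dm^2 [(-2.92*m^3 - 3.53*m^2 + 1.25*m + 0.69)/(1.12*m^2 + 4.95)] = (3.5527136788005e-15*m^4 + 35.51296*m^3 + 122.615136*m^2 - 470.8638*m - 180.63837)/(1.404928*m^6 + 18.62784*m^4 + 82.3284*m^2 + 121.287375)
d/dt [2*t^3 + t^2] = 2*t*(3*t + 1)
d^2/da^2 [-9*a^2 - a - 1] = -18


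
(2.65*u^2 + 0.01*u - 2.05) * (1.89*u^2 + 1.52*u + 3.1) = 5.0085*u^4 + 4.0469*u^3 + 4.3557*u^2 - 3.085*u - 6.355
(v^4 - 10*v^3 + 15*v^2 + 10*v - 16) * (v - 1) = v^5 - 11*v^4 + 25*v^3 - 5*v^2 - 26*v + 16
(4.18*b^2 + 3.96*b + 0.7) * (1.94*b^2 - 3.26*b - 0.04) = 8.1092*b^4 - 5.9444*b^3 - 11.7188*b^2 - 2.4404*b - 0.028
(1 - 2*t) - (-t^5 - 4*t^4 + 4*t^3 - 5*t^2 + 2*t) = t^5 + 4*t^4 - 4*t^3 + 5*t^2 - 4*t + 1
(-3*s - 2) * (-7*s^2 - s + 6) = 21*s^3 + 17*s^2 - 16*s - 12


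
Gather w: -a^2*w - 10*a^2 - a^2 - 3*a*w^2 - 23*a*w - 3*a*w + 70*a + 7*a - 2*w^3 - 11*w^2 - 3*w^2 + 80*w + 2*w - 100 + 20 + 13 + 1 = -11*a^2 + 77*a - 2*w^3 + w^2*(-3*a - 14) + w*(-a^2 - 26*a + 82) - 66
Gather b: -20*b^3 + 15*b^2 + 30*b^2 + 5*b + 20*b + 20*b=-20*b^3 + 45*b^2 + 45*b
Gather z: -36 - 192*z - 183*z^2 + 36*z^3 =36*z^3 - 183*z^2 - 192*z - 36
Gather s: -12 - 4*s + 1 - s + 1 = -5*s - 10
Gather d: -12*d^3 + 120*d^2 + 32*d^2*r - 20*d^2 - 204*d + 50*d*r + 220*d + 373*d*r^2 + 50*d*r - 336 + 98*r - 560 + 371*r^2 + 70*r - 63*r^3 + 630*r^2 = -12*d^3 + d^2*(32*r + 100) + d*(373*r^2 + 100*r + 16) - 63*r^3 + 1001*r^2 + 168*r - 896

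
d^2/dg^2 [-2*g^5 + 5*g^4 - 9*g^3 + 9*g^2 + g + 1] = -40*g^3 + 60*g^2 - 54*g + 18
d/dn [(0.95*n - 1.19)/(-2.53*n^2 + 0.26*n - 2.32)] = (2.4035*n^2 - 6.0214*n - 1.8946)/(6.4009*n^4 - 1.3156*n^3 + 11.8068*n^2 - 1.2064*n + 5.3824)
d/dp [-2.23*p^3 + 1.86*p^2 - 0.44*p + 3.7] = -6.69*p^2 + 3.72*p - 0.44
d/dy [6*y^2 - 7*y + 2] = 12*y - 7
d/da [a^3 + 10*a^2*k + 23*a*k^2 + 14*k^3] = 3*a^2 + 20*a*k + 23*k^2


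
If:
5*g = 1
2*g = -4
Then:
No Solution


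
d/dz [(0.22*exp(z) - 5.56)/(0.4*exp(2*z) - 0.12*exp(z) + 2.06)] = (-0.088*exp(2*z) + 4.448*exp(z) - 0.214)*exp(z)/(0.16*exp(4*z) - 0.096*exp(3*z) + 1.6624*exp(2*z) - 0.4944*exp(z) + 4.2436)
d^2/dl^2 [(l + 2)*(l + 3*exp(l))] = 3*l*exp(l) + 12*exp(l) + 2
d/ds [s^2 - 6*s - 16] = 2*s - 6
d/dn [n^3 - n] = 3*n^2 - 1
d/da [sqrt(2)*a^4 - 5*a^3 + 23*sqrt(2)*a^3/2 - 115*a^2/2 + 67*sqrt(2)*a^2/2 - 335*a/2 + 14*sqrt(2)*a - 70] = 4*sqrt(2)*a^3 - 15*a^2 + 69*sqrt(2)*a^2/2 - 115*a + 67*sqrt(2)*a - 335/2 + 14*sqrt(2)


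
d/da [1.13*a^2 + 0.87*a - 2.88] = 2.26*a + 0.87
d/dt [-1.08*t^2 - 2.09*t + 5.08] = -2.16*t - 2.09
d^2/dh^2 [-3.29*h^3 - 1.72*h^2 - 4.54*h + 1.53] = -19.74*h - 3.44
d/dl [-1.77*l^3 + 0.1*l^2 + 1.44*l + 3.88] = -5.31*l^2 + 0.2*l + 1.44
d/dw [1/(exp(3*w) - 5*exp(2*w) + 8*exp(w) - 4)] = (-3*exp(2*w) + 10*exp(w) - 8)*exp(w)/(exp(3*w) - 5*exp(2*w) + 8*exp(w) - 4)^2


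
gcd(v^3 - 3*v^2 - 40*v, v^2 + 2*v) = v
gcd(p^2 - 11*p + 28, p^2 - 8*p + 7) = p - 7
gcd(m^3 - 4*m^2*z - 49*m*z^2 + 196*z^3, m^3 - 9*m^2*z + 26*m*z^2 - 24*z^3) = -m + 4*z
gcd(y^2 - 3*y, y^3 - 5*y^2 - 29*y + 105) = y - 3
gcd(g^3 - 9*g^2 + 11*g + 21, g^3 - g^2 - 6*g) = g - 3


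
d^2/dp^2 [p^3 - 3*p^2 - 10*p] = 6*p - 6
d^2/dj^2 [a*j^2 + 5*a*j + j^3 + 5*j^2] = 2*a + 6*j + 10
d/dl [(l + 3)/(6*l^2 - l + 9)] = (6*l^2 - l - (l + 3)*(12*l - 1) + 9)/(6*l^2 - l + 9)^2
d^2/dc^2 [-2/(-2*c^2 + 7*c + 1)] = 4*(4*c^2 - 14*c - (4*c - 7)^2 - 2)/(-2*c^2 + 7*c + 1)^3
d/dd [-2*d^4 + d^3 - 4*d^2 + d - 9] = -8*d^3 + 3*d^2 - 8*d + 1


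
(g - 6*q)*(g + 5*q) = g^2 - g*q - 30*q^2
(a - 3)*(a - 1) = a^2 - 4*a + 3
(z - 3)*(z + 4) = z^2 + z - 12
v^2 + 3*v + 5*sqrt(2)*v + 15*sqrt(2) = (v + 3)*(v + 5*sqrt(2))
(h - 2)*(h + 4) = h^2 + 2*h - 8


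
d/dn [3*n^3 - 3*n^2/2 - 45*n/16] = 9*n^2 - 3*n - 45/16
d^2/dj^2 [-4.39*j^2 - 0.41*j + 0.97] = -8.78000000000000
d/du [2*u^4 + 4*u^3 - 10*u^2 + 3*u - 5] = 8*u^3 + 12*u^2 - 20*u + 3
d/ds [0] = 0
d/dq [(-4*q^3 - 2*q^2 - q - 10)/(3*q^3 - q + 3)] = (6*q^4 + 14*q^3 + 56*q^2 - 12*q - 13)/(9*q^6 - 6*q^4 + 18*q^3 + q^2 - 6*q + 9)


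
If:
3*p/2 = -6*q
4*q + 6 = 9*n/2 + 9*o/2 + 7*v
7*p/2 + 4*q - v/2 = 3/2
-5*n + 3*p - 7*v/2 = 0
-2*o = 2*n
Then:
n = -3/40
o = 3/40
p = 3/4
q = -3/16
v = 3/4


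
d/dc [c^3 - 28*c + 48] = 3*c^2 - 28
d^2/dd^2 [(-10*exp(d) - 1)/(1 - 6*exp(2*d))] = (360*exp(4*d) + 144*exp(3*d) + 360*exp(2*d) + 24*exp(d) + 10)*exp(d)/(216*exp(6*d) - 108*exp(4*d) + 18*exp(2*d) - 1)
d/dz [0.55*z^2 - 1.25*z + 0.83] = 1.1*z - 1.25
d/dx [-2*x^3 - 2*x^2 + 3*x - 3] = -6*x^2 - 4*x + 3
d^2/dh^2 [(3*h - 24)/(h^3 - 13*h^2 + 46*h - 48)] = 6*(3*h^2 - 15*h + 19)/(h^6 - 15*h^5 + 93*h^4 - 305*h^3 + 558*h^2 - 540*h + 216)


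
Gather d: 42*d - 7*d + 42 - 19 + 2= 35*d + 25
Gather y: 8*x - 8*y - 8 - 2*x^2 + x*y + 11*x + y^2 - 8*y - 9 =-2*x^2 + 19*x + y^2 + y*(x - 16) - 17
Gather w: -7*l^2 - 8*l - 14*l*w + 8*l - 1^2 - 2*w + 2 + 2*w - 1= -7*l^2 - 14*l*w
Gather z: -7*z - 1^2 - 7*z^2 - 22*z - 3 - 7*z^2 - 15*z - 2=-14*z^2 - 44*z - 6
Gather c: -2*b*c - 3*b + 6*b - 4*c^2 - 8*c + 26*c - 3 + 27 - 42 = 3*b - 4*c^2 + c*(18 - 2*b) - 18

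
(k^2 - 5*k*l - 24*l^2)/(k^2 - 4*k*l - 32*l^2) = (k + 3*l)/(k + 4*l)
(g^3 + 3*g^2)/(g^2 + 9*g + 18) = g^2/(g + 6)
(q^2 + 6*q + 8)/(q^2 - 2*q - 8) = (q + 4)/(q - 4)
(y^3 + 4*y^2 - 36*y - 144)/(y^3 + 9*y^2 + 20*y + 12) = (y^2 - 2*y - 24)/(y^2 + 3*y + 2)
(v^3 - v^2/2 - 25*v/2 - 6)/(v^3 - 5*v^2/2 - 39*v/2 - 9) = (v - 4)/(v - 6)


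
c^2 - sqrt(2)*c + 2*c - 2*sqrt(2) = (c + 2)*(c - sqrt(2))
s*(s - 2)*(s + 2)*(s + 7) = s^4 + 7*s^3 - 4*s^2 - 28*s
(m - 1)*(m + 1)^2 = m^3 + m^2 - m - 1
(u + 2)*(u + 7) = u^2 + 9*u + 14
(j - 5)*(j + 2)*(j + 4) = j^3 + j^2 - 22*j - 40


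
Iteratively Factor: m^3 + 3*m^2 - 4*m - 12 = (m - 2)*(m^2 + 5*m + 6) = (m - 2)*(m + 3)*(m + 2)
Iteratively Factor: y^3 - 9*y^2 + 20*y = (y - 5)*(y^2 - 4*y) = (y - 5)*(y - 4)*(y)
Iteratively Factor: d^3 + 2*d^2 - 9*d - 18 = (d + 3)*(d^2 - d - 6) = (d - 3)*(d + 3)*(d + 2)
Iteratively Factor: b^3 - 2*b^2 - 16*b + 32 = (b - 4)*(b^2 + 2*b - 8) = (b - 4)*(b - 2)*(b + 4)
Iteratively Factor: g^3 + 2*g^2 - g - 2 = (g + 1)*(g^2 + g - 2) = (g + 1)*(g + 2)*(g - 1)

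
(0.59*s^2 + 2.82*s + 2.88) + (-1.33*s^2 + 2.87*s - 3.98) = -0.74*s^2 + 5.69*s - 1.1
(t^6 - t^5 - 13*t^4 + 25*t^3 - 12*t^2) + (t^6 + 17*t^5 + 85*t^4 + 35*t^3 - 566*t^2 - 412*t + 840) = 2*t^6 + 16*t^5 + 72*t^4 + 60*t^3 - 578*t^2 - 412*t + 840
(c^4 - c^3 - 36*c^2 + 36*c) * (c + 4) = c^5 + 3*c^4 - 40*c^3 - 108*c^2 + 144*c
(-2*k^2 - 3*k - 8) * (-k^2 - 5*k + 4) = 2*k^4 + 13*k^3 + 15*k^2 + 28*k - 32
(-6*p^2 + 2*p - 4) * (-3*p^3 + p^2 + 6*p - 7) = 18*p^5 - 12*p^4 - 22*p^3 + 50*p^2 - 38*p + 28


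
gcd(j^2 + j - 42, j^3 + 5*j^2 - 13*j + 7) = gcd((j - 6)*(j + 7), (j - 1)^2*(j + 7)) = j + 7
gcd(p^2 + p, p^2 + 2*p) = p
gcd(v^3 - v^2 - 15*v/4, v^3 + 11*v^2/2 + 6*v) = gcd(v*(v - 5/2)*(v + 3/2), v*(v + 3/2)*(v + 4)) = v^2 + 3*v/2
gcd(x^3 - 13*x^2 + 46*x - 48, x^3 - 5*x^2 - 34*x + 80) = x^2 - 10*x + 16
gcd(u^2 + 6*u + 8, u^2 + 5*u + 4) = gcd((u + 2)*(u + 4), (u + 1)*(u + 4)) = u + 4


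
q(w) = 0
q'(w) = 0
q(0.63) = 0.00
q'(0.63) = 0.00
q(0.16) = 0.00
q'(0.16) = 0.00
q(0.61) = 0.00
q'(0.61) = 0.00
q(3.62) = 0.00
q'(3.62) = 0.00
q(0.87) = 0.00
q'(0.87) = 0.00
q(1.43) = 0.00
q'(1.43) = 0.00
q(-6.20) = 0.00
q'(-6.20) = 0.00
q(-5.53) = 0.00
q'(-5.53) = 0.00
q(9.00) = 0.00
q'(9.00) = 0.00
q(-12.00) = 0.00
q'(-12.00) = 0.00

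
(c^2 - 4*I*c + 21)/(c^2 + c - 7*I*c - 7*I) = (c + 3*I)/(c + 1)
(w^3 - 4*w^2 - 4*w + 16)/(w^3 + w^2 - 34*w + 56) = (w + 2)/(w + 7)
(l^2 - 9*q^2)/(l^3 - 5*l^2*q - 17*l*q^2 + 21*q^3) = (l - 3*q)/(l^2 - 8*l*q + 7*q^2)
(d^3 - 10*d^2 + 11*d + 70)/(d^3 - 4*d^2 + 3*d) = (d^3 - 10*d^2 + 11*d + 70)/(d*(d^2 - 4*d + 3))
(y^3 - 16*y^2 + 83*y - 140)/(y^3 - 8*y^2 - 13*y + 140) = (y - 4)/(y + 4)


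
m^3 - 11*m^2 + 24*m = m*(m - 8)*(m - 3)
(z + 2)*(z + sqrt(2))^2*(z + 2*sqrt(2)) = z^4 + 2*z^3 + 4*sqrt(2)*z^3 + 10*z^2 + 8*sqrt(2)*z^2 + 4*sqrt(2)*z + 20*z + 8*sqrt(2)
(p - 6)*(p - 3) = p^2 - 9*p + 18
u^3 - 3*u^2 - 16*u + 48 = (u - 4)*(u - 3)*(u + 4)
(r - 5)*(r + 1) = r^2 - 4*r - 5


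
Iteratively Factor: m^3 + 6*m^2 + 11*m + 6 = (m + 3)*(m^2 + 3*m + 2) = (m + 2)*(m + 3)*(m + 1)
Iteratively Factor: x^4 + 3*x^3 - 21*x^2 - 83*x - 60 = (x + 4)*(x^3 - x^2 - 17*x - 15) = (x + 1)*(x + 4)*(x^2 - 2*x - 15) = (x - 5)*(x + 1)*(x + 4)*(x + 3)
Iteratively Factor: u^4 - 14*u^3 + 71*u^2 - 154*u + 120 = (u - 3)*(u^3 - 11*u^2 + 38*u - 40) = (u - 3)*(u - 2)*(u^2 - 9*u + 20) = (u - 4)*(u - 3)*(u - 2)*(u - 5)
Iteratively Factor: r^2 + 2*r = (r)*(r + 2)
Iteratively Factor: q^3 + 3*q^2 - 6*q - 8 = (q - 2)*(q^2 + 5*q + 4) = (q - 2)*(q + 1)*(q + 4)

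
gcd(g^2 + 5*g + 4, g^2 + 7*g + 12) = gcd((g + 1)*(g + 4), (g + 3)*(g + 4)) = g + 4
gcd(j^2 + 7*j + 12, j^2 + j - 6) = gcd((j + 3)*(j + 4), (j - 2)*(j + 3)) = j + 3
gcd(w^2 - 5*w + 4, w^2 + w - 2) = w - 1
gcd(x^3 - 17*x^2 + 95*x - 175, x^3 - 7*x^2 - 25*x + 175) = x^2 - 12*x + 35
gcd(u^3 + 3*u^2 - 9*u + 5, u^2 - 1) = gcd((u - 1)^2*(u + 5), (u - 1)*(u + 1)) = u - 1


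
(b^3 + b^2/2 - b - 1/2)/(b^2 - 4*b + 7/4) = 2*(2*b^3 + b^2 - 2*b - 1)/(4*b^2 - 16*b + 7)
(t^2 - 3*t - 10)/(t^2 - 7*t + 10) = (t + 2)/(t - 2)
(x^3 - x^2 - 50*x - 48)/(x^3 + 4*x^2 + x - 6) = (x^3 - x^2 - 50*x - 48)/(x^3 + 4*x^2 + x - 6)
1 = 1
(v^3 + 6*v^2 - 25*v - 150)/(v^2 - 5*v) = v + 11 + 30/v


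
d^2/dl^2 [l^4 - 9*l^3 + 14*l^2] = 12*l^2 - 54*l + 28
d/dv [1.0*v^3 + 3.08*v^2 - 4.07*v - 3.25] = 3.0*v^2 + 6.16*v - 4.07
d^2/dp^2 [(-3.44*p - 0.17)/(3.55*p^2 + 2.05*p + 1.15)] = (-(3.44*p + 0.17)*(7.1*p + 2.05)*(14.2*p + 4.1) + (73.272*p + 15.311)*(3.55*p^2 + 2.05*p + 1.15))/(3.55*p^2 + 2.05*p + 1.15)^3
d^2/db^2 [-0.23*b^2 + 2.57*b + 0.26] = -0.460000000000000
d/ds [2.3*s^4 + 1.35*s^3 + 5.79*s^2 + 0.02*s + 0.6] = 9.2*s^3 + 4.05*s^2 + 11.58*s + 0.02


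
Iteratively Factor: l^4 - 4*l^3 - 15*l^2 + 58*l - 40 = (l + 4)*(l^3 - 8*l^2 + 17*l - 10) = (l - 2)*(l + 4)*(l^2 - 6*l + 5) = (l - 2)*(l - 1)*(l + 4)*(l - 5)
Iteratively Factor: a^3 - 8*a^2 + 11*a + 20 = (a + 1)*(a^2 - 9*a + 20) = (a - 5)*(a + 1)*(a - 4)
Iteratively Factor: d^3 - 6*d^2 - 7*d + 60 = (d + 3)*(d^2 - 9*d + 20) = (d - 4)*(d + 3)*(d - 5)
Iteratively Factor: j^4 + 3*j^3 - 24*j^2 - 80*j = (j)*(j^3 + 3*j^2 - 24*j - 80) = j*(j + 4)*(j^2 - j - 20) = j*(j - 5)*(j + 4)*(j + 4)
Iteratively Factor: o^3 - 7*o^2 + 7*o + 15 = (o - 3)*(o^2 - 4*o - 5) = (o - 5)*(o - 3)*(o + 1)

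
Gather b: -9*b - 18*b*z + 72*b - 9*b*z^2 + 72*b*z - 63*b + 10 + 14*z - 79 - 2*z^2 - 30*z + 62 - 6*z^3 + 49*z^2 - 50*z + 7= b*(-9*z^2 + 54*z) - 6*z^3 + 47*z^2 - 66*z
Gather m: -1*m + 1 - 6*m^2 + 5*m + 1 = -6*m^2 + 4*m + 2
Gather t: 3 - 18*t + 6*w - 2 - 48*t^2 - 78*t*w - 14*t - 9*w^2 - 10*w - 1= -48*t^2 + t*(-78*w - 32) - 9*w^2 - 4*w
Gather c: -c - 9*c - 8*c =-18*c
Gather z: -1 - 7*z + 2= 1 - 7*z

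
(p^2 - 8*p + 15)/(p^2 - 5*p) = (p - 3)/p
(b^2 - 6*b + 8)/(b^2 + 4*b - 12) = (b - 4)/(b + 6)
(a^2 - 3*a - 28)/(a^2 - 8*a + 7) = (a + 4)/(a - 1)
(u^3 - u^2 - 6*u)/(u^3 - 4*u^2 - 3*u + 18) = u/(u - 3)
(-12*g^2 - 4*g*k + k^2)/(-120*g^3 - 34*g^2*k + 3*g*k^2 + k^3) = (2*g + k)/(20*g^2 + 9*g*k + k^2)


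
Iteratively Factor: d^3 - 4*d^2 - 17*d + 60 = (d + 4)*(d^2 - 8*d + 15) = (d - 5)*(d + 4)*(d - 3)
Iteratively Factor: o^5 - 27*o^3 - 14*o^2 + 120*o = (o)*(o^4 - 27*o^2 - 14*o + 120) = o*(o - 2)*(o^3 + 2*o^2 - 23*o - 60) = o*(o - 2)*(o + 3)*(o^2 - o - 20) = o*(o - 2)*(o + 3)*(o + 4)*(o - 5)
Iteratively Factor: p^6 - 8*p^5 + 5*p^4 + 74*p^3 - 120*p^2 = (p - 2)*(p^5 - 6*p^4 - 7*p^3 + 60*p^2) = p*(p - 2)*(p^4 - 6*p^3 - 7*p^2 + 60*p) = p*(p - 2)*(p + 3)*(p^3 - 9*p^2 + 20*p) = p*(p - 4)*(p - 2)*(p + 3)*(p^2 - 5*p) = p^2*(p - 4)*(p - 2)*(p + 3)*(p - 5)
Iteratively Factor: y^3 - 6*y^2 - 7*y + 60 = (y + 3)*(y^2 - 9*y + 20) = (y - 4)*(y + 3)*(y - 5)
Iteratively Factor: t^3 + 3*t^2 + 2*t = (t + 1)*(t^2 + 2*t) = t*(t + 1)*(t + 2)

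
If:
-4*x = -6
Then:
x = 3/2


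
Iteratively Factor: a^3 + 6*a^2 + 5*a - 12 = (a + 4)*(a^2 + 2*a - 3) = (a - 1)*(a + 4)*(a + 3)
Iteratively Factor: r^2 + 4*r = (r)*(r + 4)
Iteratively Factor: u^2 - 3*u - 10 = (u - 5)*(u + 2)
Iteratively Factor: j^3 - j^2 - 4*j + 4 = (j - 2)*(j^2 + j - 2) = (j - 2)*(j + 2)*(j - 1)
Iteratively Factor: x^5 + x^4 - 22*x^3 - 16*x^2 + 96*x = (x - 2)*(x^4 + 3*x^3 - 16*x^2 - 48*x) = x*(x - 2)*(x^3 + 3*x^2 - 16*x - 48) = x*(x - 2)*(x + 4)*(x^2 - x - 12) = x*(x - 4)*(x - 2)*(x + 4)*(x + 3)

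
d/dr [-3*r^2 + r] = 1 - 6*r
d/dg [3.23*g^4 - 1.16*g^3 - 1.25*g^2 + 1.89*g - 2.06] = 12.92*g^3 - 3.48*g^2 - 2.5*g + 1.89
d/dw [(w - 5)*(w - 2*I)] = 2*w - 5 - 2*I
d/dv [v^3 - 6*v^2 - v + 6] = 3*v^2 - 12*v - 1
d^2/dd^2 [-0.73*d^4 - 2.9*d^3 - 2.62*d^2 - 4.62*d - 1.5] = -8.76*d^2 - 17.4*d - 5.24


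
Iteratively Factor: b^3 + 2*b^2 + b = (b + 1)*(b^2 + b) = (b + 1)^2*(b)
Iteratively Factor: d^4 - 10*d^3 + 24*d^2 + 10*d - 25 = (d - 5)*(d^3 - 5*d^2 - d + 5) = (d - 5)*(d - 1)*(d^2 - 4*d - 5) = (d - 5)*(d - 1)*(d + 1)*(d - 5)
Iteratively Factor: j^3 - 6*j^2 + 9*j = (j - 3)*(j^2 - 3*j) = (j - 3)^2*(j)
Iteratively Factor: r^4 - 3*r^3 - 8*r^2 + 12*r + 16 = (r - 4)*(r^3 + r^2 - 4*r - 4) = (r - 4)*(r + 1)*(r^2 - 4) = (r - 4)*(r + 1)*(r + 2)*(r - 2)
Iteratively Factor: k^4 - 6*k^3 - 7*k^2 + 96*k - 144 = (k + 4)*(k^3 - 10*k^2 + 33*k - 36) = (k - 4)*(k + 4)*(k^2 - 6*k + 9) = (k - 4)*(k - 3)*(k + 4)*(k - 3)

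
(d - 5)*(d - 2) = d^2 - 7*d + 10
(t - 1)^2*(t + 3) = t^3 + t^2 - 5*t + 3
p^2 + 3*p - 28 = (p - 4)*(p + 7)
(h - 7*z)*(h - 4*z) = h^2 - 11*h*z + 28*z^2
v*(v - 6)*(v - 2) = v^3 - 8*v^2 + 12*v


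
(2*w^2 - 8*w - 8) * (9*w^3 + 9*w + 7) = 18*w^5 - 72*w^4 - 54*w^3 - 58*w^2 - 128*w - 56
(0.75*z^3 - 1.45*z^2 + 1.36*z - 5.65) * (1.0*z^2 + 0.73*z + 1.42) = 0.75*z^5 - 0.9025*z^4 + 1.3665*z^3 - 6.7162*z^2 - 2.1933*z - 8.023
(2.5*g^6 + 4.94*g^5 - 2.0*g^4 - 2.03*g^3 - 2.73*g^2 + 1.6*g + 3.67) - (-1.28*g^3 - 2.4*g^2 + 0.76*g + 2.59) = 2.5*g^6 + 4.94*g^5 - 2.0*g^4 - 0.75*g^3 - 0.33*g^2 + 0.84*g + 1.08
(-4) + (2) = -2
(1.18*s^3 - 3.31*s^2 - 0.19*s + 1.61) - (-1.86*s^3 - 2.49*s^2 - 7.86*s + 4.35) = 3.04*s^3 - 0.82*s^2 + 7.67*s - 2.74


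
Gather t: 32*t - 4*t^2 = -4*t^2 + 32*t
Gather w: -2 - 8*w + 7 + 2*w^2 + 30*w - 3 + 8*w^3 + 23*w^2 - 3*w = 8*w^3 + 25*w^2 + 19*w + 2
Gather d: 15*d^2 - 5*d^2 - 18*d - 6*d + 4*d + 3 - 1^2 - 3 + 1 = 10*d^2 - 20*d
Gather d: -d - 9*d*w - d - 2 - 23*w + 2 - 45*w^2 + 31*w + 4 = d*(-9*w - 2) - 45*w^2 + 8*w + 4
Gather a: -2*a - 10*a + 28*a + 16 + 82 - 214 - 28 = 16*a - 144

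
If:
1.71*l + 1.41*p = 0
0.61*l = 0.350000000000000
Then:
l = 0.57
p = -0.70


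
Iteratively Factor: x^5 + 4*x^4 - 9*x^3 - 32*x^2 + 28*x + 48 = (x + 4)*(x^4 - 9*x^2 + 4*x + 12) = (x - 2)*(x + 4)*(x^3 + 2*x^2 - 5*x - 6) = (x - 2)*(x + 1)*(x + 4)*(x^2 + x - 6) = (x - 2)*(x + 1)*(x + 3)*(x + 4)*(x - 2)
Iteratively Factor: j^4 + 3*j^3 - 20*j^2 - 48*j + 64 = (j + 4)*(j^3 - j^2 - 16*j + 16) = (j + 4)^2*(j^2 - 5*j + 4) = (j - 4)*(j + 4)^2*(j - 1)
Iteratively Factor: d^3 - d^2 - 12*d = (d + 3)*(d^2 - 4*d) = (d - 4)*(d + 3)*(d)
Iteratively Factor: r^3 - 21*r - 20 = (r - 5)*(r^2 + 5*r + 4) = (r - 5)*(r + 1)*(r + 4)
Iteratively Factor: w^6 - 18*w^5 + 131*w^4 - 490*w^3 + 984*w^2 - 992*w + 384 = (w - 4)*(w^5 - 14*w^4 + 75*w^3 - 190*w^2 + 224*w - 96) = (w - 4)^2*(w^4 - 10*w^3 + 35*w^2 - 50*w + 24) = (w - 4)^3*(w^3 - 6*w^2 + 11*w - 6) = (w - 4)^3*(w - 3)*(w^2 - 3*w + 2) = (w - 4)^3*(w - 3)*(w - 1)*(w - 2)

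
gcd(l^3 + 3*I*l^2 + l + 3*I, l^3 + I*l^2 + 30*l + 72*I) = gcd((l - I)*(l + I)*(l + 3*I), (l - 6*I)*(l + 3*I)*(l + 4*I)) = l + 3*I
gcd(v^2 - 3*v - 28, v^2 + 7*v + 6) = 1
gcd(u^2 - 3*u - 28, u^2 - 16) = u + 4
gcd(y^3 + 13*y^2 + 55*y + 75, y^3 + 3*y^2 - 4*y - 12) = y + 3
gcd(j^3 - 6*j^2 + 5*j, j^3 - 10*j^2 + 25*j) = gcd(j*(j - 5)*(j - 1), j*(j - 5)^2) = j^2 - 5*j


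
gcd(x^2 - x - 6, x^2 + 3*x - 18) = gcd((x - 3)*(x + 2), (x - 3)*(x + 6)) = x - 3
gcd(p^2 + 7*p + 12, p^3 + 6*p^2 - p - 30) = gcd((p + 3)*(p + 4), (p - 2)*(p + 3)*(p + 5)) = p + 3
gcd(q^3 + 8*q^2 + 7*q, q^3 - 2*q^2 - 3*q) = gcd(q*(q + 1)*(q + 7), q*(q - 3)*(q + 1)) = q^2 + q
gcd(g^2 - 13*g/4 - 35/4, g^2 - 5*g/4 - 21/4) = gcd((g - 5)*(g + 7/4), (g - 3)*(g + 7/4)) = g + 7/4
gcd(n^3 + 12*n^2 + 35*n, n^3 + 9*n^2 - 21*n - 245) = n + 7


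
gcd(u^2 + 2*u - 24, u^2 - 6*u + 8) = u - 4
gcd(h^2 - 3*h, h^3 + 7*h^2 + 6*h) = h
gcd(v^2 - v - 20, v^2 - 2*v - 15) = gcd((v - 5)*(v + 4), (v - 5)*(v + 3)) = v - 5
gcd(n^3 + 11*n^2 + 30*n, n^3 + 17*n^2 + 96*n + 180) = n^2 + 11*n + 30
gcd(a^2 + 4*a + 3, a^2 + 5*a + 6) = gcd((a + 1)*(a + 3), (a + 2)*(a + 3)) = a + 3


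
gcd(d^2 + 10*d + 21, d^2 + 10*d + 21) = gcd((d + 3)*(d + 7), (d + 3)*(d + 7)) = d^2 + 10*d + 21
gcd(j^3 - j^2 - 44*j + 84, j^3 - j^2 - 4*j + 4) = j - 2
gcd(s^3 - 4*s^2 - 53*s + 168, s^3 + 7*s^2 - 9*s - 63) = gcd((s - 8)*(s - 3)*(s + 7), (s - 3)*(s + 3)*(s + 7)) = s^2 + 4*s - 21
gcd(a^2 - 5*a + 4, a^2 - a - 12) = a - 4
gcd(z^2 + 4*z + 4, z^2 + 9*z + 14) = z + 2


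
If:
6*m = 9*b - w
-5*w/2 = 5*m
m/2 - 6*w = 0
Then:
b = 0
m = 0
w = 0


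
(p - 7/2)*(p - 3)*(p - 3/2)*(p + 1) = p^4 - 7*p^3 + 49*p^2/4 + 9*p/2 - 63/4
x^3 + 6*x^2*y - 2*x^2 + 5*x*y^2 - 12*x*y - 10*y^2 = (x - 2)*(x + y)*(x + 5*y)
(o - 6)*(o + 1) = o^2 - 5*o - 6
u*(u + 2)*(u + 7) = u^3 + 9*u^2 + 14*u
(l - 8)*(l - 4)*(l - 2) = l^3 - 14*l^2 + 56*l - 64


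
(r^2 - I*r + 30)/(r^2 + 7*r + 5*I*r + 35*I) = (r - 6*I)/(r + 7)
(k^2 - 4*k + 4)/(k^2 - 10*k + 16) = (k - 2)/(k - 8)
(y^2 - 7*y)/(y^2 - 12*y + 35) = y/(y - 5)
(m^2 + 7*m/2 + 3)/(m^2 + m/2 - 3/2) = (m + 2)/(m - 1)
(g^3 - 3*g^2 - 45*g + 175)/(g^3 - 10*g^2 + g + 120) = (g^2 + 2*g - 35)/(g^2 - 5*g - 24)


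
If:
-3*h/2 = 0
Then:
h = 0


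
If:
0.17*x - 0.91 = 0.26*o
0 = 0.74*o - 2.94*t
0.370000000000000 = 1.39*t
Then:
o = 1.06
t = 0.27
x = 6.97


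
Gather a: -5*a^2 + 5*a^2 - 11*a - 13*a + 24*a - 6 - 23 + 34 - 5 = 0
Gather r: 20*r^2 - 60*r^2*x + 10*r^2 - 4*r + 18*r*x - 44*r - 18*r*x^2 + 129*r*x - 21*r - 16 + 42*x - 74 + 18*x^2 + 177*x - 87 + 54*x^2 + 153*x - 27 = r^2*(30 - 60*x) + r*(-18*x^2 + 147*x - 69) + 72*x^2 + 372*x - 204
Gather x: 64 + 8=72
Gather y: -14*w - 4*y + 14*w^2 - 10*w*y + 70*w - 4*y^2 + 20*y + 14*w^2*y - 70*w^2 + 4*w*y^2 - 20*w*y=-56*w^2 + 56*w + y^2*(4*w - 4) + y*(14*w^2 - 30*w + 16)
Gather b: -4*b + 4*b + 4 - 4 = 0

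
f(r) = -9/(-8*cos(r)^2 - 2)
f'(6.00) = -0.44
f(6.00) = 0.96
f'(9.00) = -0.72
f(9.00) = 1.04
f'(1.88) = -5.56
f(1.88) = 3.28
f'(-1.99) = 4.84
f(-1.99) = 2.71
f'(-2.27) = 2.51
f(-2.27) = 1.69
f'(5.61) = -1.48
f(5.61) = 1.31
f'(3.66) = 0.96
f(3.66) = 1.12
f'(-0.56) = -1.08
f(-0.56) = 1.16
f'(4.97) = -5.59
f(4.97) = 3.57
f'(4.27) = 4.64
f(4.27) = 2.60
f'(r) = 144*sin(r)*cos(r)/(-8*cos(r)^2 - 2)^2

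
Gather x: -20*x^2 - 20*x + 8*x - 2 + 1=-20*x^2 - 12*x - 1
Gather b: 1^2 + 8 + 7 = 16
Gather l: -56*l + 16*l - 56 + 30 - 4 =-40*l - 30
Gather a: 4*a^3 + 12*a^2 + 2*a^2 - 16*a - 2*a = 4*a^3 + 14*a^2 - 18*a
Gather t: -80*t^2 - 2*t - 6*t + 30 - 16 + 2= -80*t^2 - 8*t + 16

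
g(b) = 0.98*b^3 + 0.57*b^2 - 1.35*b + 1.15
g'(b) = 2.94*b^2 + 1.14*b - 1.35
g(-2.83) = -12.68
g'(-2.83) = 18.97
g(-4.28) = -59.47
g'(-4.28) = 47.63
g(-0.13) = 1.33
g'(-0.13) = -1.45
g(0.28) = 0.84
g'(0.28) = -0.80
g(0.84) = 1.00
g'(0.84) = 1.68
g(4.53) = 97.83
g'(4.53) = 64.15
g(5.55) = 178.75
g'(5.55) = 95.54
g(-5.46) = -134.00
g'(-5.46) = 80.07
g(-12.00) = -1594.01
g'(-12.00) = 408.33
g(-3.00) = -16.13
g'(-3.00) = 21.69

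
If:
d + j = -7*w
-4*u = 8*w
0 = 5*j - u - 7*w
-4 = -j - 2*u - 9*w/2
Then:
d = -64/3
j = 8/3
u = -16/3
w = 8/3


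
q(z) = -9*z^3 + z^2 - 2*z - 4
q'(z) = -27*z^2 + 2*z - 2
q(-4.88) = 1075.50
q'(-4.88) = -654.75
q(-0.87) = 4.42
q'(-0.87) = -24.18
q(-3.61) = 439.67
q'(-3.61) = -361.09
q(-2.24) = 106.65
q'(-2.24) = -141.96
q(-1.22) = 16.27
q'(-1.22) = -44.63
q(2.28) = -110.03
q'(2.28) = -137.80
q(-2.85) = 218.16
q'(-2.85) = -227.01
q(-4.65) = 931.82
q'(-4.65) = -595.11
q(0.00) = -4.00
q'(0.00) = -2.00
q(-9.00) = 6656.00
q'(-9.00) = -2207.00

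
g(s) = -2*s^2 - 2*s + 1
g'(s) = -4*s - 2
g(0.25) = 0.38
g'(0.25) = -3.00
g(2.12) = -12.23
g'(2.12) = -10.48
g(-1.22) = 0.46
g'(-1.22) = 2.88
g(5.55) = -71.70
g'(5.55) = -24.20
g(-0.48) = 1.50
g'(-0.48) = -0.08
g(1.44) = -6.03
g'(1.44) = -7.76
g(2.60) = -17.72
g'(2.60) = -12.40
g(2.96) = -22.44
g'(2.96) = -13.84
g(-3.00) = -11.00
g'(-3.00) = 10.00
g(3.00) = -23.00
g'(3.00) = -14.00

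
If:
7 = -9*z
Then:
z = -7/9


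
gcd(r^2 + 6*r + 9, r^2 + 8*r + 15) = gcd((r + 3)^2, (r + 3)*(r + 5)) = r + 3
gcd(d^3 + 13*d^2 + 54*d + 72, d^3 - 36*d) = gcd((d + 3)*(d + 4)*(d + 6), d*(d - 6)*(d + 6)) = d + 6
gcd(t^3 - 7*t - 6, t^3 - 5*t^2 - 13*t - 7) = t + 1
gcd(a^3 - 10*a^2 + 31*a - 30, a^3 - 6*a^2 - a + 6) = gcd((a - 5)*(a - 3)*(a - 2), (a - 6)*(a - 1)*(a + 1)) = 1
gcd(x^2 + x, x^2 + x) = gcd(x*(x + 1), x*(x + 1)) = x^2 + x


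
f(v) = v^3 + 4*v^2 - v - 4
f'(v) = 3*v^2 + 8*v - 1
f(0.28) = -3.94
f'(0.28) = 1.48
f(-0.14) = -3.78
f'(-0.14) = -2.06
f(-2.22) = 6.99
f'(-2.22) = -3.97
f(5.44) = 269.92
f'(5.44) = 131.30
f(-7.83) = -230.98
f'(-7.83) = 120.29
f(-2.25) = 7.11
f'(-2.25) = -3.81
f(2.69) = 41.72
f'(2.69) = 42.23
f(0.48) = -3.45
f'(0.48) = 3.53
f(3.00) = 56.00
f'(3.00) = 50.00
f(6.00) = 350.00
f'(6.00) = 155.00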